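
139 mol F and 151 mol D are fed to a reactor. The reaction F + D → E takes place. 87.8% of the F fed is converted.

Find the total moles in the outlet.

168 mol

F reacted = 0.878 × 139 = 122 mol; ν_F = −1, so ξ = 122/1 = 122 mol.
Outlet amounts (n = n₀ + ν ξ):
  F: 139 − 1(122) = 16.96
  D: 151 − 1(122) = 28.96
  E: 0 + 1(122) = 122
Total out = 16.96 + 28.96 + 122 = 168 mol.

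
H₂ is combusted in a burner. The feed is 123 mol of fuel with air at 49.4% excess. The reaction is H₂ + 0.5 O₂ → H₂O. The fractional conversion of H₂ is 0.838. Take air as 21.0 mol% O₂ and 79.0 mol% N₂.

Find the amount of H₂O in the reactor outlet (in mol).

103 mol

Stoichiometric O₂ = 0.5 × 123 = 61.5 mol; O₂ fed = 61.5 × 1.494 = 91.88 mol.
N₂ fed = 91.88 × 79/21 = 345.6 mol.
Fuel reacted = 0.838 × 123 → ξ = 103.1 mol.
Outlet (n = n₀ + ν ξ):
  H₂: 123 − 1(103.1) = 19.93
  O₂: 91.88 − 0.5(103.1) = 40.34
  N₂: 345.6 (inert)
  H₂O: 0 + 1(103.1) = 103.1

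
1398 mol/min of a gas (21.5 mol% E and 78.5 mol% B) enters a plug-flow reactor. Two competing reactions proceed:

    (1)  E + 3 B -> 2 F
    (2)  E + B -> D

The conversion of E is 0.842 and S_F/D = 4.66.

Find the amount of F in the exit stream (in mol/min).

354 mol/min

Conversion of E: E consumed = 0.842 × 300.6 = 253.1 mol/min = 1ξ₁ + 1ξ₂.
Selectivity: 2ξ₁ / (1ξ₂) = 4.66 → ξ₁ = 2.33 ξ₂.
Substitute: (1·2.33 + 1) ξ₂ = 253.1 → ξ₂ = 76 mol/min, ξ₁ = 177.1 mol/min.
Outlet amounts (n = n₀ + Σ ν·ξ):
  E: 300.6 − 1(177.1) − 1(76) = 47.49
  B: 1097 − 3(177.1) − 1(76) = 490.2
  F: 0 + 2(177.1) = 354.2
  D: 0 + 1(76) = 76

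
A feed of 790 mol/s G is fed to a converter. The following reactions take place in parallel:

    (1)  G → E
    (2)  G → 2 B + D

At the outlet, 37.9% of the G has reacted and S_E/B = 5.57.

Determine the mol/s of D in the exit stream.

24.7 mol/s

Conversion of G: G consumed = 0.379 × 790 = 299.4 mol/s = 1ξ₁ + 1ξ₂.
Selectivity: 1ξ₁ / (2ξ₂) = 5.57 → ξ₁ = 11.14 ξ₂.
Substitute: (1·11.14 + 1) ξ₂ = 299.4 → ξ₂ = 24.66 mol/s, ξ₁ = 274.7 mol/s.
Outlet amounts (n = n₀ + Σ ν·ξ):
  G: 790 − 1(274.7) − 1(24.66) = 490.6
  E: 0 + 1(274.7) = 274.7
  B: 0 + 2(24.66) = 49.33
  D: 0 + 1(24.66) = 24.66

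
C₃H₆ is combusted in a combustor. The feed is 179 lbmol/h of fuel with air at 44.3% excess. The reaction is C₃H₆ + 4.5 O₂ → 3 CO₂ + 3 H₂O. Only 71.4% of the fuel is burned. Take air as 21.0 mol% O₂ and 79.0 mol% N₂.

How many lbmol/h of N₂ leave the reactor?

Stoichiometric O₂ = 4.5 × 179 = 805.5 lbmol/h; O₂ fed = 805.5 × 1.443 = 1162 lbmol/h.
N₂ fed = 1162 × 79/21 = 4373 lbmol/h.
Fuel reacted = 0.714 × 179 → ξ = 127.8 lbmol/h.
Outlet (n = n₀ + ν ξ):
  C₃H₆: 179 − 1(127.8) = 51.19
  O₂: 1162 − 4.5(127.8) = 587.2
  N₂: 4373 (inert)
  CO₂: 0 + 3(127.8) = 383.4
  H₂O: 0 + 3(127.8) = 383.4

4370 lbmol/h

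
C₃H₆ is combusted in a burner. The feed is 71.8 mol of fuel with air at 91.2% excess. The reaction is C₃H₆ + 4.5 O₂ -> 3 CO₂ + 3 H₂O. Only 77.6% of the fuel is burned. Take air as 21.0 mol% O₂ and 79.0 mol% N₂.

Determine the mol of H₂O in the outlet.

167 mol

Stoichiometric O₂ = 4.5 × 71.8 = 323.1 mol; O₂ fed = 323.1 × 1.912 = 617.8 mol.
N₂ fed = 617.8 × 79/21 = 2324 mol.
Fuel reacted = 0.776 × 71.8 → ξ = 55.72 mol.
Outlet (n = n₀ + ν ξ):
  C₃H₆: 71.8 − 1(55.72) = 16.08
  O₂: 617.8 − 4.5(55.72) = 367
  N₂: 2324 (inert)
  CO₂: 0 + 3(55.72) = 167.2
  H₂O: 0 + 3(55.72) = 167.2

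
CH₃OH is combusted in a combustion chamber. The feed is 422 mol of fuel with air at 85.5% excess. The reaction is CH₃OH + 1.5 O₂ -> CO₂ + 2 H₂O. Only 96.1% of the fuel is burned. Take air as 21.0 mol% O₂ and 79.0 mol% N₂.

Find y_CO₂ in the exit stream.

0.0652

Stoichiometric O₂ = 1.5 × 422 = 633 mol; O₂ fed = 633 × 1.855 = 1174 mol.
N₂ fed = 1174 × 79/21 = 4417 mol.
Fuel reacted = 0.961 × 422 → ξ = 405.5 mol.
Outlet (n = n₀ + ν ξ):
  CH₃OH: 422 − 1(405.5) = 16.46
  O₂: 1174 − 1.5(405.5) = 565.9
  N₂: 4417 (inert)
  CO₂: 0 + 1(405.5) = 405.5
  H₂O: 0 + 2(405.5) = 811.1
Total out = 6216 mol; y_CO₂ = 405.5 / 6216 = 0.06524.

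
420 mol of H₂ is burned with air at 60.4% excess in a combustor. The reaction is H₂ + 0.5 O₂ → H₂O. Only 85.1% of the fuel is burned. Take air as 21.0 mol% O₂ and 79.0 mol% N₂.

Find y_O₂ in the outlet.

Stoichiometric O₂ = 0.5 × 420 = 210 mol; O₂ fed = 210 × 1.604 = 336.8 mol.
N₂ fed = 336.8 × 79/21 = 1267 mol.
Fuel reacted = 0.851 × 420 → ξ = 357.4 mol.
Outlet (n = n₀ + ν ξ):
  H₂: 420 − 1(357.4) = 62.58
  O₂: 336.8 − 0.5(357.4) = 158.1
  N₂: 1267 (inert)
  H₂O: 0 + 1(357.4) = 357.4
Total out = 1845 mol; y_O₂ = 158.1 / 1845 = 0.08569.

0.0857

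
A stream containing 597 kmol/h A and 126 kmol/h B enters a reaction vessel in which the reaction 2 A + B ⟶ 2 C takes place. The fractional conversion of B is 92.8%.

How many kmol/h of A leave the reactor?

B reacted = 0.928 × 126 = 116.9 kmol/h; ν_B = −1, so ξ = 116.9/1 = 116.9 kmol/h.
Outlet amounts (n = n₀ + ν ξ):
  A: 597 − 2(116.9) = 363.1
  B: 126 − 1(116.9) = 9.072
  C: 0 + 2(116.9) = 233.9

363 kmol/h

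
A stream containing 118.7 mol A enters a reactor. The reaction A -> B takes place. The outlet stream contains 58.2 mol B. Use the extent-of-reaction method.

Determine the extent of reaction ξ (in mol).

ξ = 58.2 mol

For B: n = n₀ + 1ξ → 58.2 = 0 + 1ξ, giving ξ = 58.2 mol.
Outlet amounts (n = n₀ + ν ξ):
  A: 118.7 − 1(58.2) = 60.5
  B: 0 + 1(58.2) = 58.2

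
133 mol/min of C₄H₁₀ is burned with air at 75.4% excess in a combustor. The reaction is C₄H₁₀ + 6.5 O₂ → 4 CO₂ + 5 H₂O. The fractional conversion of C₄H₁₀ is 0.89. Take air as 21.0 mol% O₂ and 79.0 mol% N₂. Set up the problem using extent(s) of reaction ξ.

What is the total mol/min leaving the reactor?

Stoichiometric O₂ = 6.5 × 133 = 864.5 mol/min; O₂ fed = 864.5 × 1.754 = 1516 mol/min.
N₂ fed = 1516 × 79/21 = 5704 mol/min.
Fuel reacted = 0.89 × 133 → ξ = 118.4 mol/min.
Outlet (n = n₀ + ν ξ):
  C₄H₁₀: 133 − 1(118.4) = 14.63
  O₂: 1516 − 6.5(118.4) = 746.9
  N₂: 5704 (inert)
  CO₂: 0 + 4(118.4) = 473.5
  H₂O: 0 + 5(118.4) = 591.9
Total out = 14.63 + 746.9 + 5704 + 473.5 + 591.9 = 7531 mol/min.

7530 mol/min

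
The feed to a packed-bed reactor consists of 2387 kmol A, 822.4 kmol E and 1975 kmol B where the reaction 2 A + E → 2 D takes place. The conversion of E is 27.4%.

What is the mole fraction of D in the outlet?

E reacted = 0.274 × 822.4 = 225.3 kmol; ν_E = −1, so ξ = 225.3/1 = 225.3 kmol.
Outlet amounts (n = n₀ + ν ξ):
  A: 2387 − 2(225.3) = 1936
  E: 822.4 − 1(225.3) = 597.1
  D: 0 + 2(225.3) = 450.7
  B: 1975 (inert)
Total out = 4959 kmol; y_D = 450.7 / 4959 = 0.09088.

0.0909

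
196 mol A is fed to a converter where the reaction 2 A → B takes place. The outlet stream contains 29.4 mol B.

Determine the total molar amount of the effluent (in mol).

167 mol

For B: n = n₀ + 1ξ → 29.4 = 0 + 1ξ, giving ξ = 29.4 mol.
Outlet amounts (n = n₀ + ν ξ):
  A: 196 − 2(29.4) = 137.2
  B: 0 + 1(29.4) = 29.4
Total out = 137.2 + 29.4 = 166.6 mol.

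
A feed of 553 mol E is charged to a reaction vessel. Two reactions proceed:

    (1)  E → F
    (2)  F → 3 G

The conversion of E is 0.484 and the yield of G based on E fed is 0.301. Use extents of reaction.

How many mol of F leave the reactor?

212 mol

Conversion of E: E consumed = 1ξ₁ = 0.484 × 553 → ξ₁ = 267.7 mol.
Yield of G: 3ξ₂ / 553 = 0.301 → ξ₂ = 55.48 mol.
Outlet amounts (n = n₀ + Σ ν·ξ):
  E: 553 − 1(267.7) = 285.3
  F: 0 + 1(267.7) − 1(55.48) = 212.2
  G: 0 + 3(55.48) = 166.5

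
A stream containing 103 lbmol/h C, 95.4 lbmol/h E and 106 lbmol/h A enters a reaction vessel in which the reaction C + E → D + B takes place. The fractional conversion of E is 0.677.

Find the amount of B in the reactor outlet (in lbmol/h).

64.6 lbmol/h

E reacted = 0.677 × 95.4 = 64.59 lbmol/h; ν_E = −1, so ξ = 64.59/1 = 64.59 lbmol/h.
Outlet amounts (n = n₀ + ν ξ):
  C: 103 − 1(64.59) = 38.41
  E: 95.4 − 1(64.59) = 30.81
  D: 0 + 1(64.59) = 64.59
  B: 0 + 1(64.59) = 64.59
  A: 106 (inert)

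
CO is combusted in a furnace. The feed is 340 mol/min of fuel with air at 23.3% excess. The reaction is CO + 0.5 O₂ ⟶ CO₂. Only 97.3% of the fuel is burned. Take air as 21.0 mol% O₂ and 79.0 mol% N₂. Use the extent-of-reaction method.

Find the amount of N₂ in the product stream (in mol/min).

789 mol/min

Stoichiometric O₂ = 0.5 × 340 = 170 mol/min; O₂ fed = 170 × 1.233 = 209.6 mol/min.
N₂ fed = 209.6 × 79/21 = 788.5 mol/min.
Fuel reacted = 0.973 × 340 → ξ = 330.8 mol/min.
Outlet (n = n₀ + ν ξ):
  CO: 340 − 1(330.8) = 9.18
  O₂: 209.6 − 0.5(330.8) = 44.2
  N₂: 788.5 (inert)
  CO₂: 0 + 1(330.8) = 330.8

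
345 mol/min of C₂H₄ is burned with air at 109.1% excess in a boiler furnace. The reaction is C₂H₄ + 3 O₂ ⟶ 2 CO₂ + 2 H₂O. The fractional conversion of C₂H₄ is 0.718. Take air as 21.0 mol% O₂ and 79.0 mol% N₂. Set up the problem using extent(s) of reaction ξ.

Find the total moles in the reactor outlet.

Stoichiometric O₂ = 3 × 345 = 1035 mol/min; O₂ fed = 1035 × 2.091 = 2164 mol/min.
N₂ fed = 2164 × 79/21 = 8141 mol/min.
Fuel reacted = 0.718 × 345 → ξ = 247.7 mol/min.
Outlet (n = n₀ + ν ξ):
  C₂H₄: 345 − 1(247.7) = 97.29
  O₂: 2164 − 3(247.7) = 1421
  N₂: 8141 (inert)
  CO₂: 0 + 2(247.7) = 495.4
  H₂O: 0 + 2(247.7) = 495.4
Total out = 97.29 + 1421 + 8141 + 495.4 + 495.4 = 10650 mol/min.

10700 mol/min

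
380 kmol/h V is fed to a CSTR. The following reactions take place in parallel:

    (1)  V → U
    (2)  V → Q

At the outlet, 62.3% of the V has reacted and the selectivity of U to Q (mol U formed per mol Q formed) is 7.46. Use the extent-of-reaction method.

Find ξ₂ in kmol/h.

ξ₂ = 28 kmol/h

Conversion of V: V consumed = 0.623 × 380 = 236.7 kmol/h = 1ξ₁ + 1ξ₂.
Selectivity: 1ξ₁ / (1ξ₂) = 7.46 → ξ₁ = 7.46 ξ₂.
Substitute: (1·7.46 + 1) ξ₂ = 236.7 → ξ₂ = 27.98 kmol/h, ξ₁ = 208.8 kmol/h.
Outlet amounts (n = n₀ + Σ ν·ξ):
  V: 380 − 1(208.8) − 1(27.98) = 143.3
  U: 0 + 1(208.8) = 208.8
  Q: 0 + 1(27.98) = 27.98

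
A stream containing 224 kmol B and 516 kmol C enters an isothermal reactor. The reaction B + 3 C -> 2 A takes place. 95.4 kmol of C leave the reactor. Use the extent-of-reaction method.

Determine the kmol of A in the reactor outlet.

280 kmol

For C: n = n₀ − 3ξ → 95.4 = 516 − 3ξ, giving ξ = 140.2 kmol.
Outlet amounts (n = n₀ + ν ξ):
  B: 224 − 1(140.2) = 83.8
  C: 516 − 3(140.2) = 95.4
  A: 0 + 2(140.2) = 280.4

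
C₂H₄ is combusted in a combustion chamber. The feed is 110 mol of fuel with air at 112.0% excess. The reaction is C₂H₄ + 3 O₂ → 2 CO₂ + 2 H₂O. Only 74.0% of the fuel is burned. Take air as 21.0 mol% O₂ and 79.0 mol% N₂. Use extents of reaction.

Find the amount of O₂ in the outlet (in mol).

455 mol

Stoichiometric O₂ = 3 × 110 = 330 mol; O₂ fed = 330 × 2.120 = 699.6 mol.
N₂ fed = 699.6 × 79/21 = 2632 mol.
Fuel reacted = 0.74 × 110 → ξ = 81.4 mol.
Outlet (n = n₀ + ν ξ):
  C₂H₄: 110 − 1(81.4) = 28.6
  O₂: 699.6 − 3(81.4) = 455.4
  N₂: 2632 (inert)
  CO₂: 0 + 2(81.4) = 162.8
  H₂O: 0 + 2(81.4) = 162.8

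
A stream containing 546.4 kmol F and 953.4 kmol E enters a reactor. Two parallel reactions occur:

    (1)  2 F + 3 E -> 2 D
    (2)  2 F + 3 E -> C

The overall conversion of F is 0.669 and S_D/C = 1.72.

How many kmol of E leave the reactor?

Conversion of F: F consumed = 0.669 × 546.4 = 365.5 kmol = 2ξ₁ + 2ξ₂.
Selectivity: 2ξ₁ / (1ξ₂) = 1.72 → ξ₁ = 0.86 ξ₂.
Substitute: (2·0.86 + 2) ξ₂ = 365.5 → ξ₂ = 98.26 kmol, ξ₁ = 84.51 kmol.
Outlet amounts (n = n₀ + Σ ν·ξ):
  F: 546.4 − 2(84.51) − 2(98.26) = 180.9
  E: 953.4 − 3(84.51) − 3(98.26) = 405.1
  D: 0 + 2(84.51) = 169
  C: 0 + 1(98.26) = 98.26

405 kmol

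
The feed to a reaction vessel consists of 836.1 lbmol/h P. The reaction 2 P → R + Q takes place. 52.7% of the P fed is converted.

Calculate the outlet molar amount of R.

220 lbmol/h

P reacted = 0.527 × 836.1 = 440.6 lbmol/h; ν_P = −2, so ξ = 440.6/2 = 220.3 lbmol/h.
Outlet amounts (n = n₀ + ν ξ):
  P: 836.1 − 2(220.3) = 395.5
  R: 0 + 1(220.3) = 220.3
  Q: 0 + 1(220.3) = 220.3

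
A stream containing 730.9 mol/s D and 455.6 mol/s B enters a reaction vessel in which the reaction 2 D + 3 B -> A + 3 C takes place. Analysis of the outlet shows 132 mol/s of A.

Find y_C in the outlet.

For A: n = n₀ + 1ξ → 132 = 0 + 1ξ, giving ξ = 132 mol/s.
Outlet amounts (n = n₀ + ν ξ):
  D: 730.9 − 2(132) = 466.9
  B: 455.6 − 3(132) = 59.6
  A: 0 + 1(132) = 132
  C: 0 + 3(132) = 396
Total out = 1054 mol/s; y_C = 396 / 1054 = 0.3755.

0.376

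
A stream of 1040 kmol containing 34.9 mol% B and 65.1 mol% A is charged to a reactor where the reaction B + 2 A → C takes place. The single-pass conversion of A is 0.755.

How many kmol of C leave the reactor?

256 kmol

A reacted = 0.755 × 677 = 511.2 kmol; ν_A = −2, so ξ = 511.2/2 = 255.6 kmol.
Outlet amounts (n = n₀ + ν ξ):
  B: 363 − 1(255.6) = 107.4
  A: 677 − 2(255.6) = 165.9
  C: 0 + 1(255.6) = 255.6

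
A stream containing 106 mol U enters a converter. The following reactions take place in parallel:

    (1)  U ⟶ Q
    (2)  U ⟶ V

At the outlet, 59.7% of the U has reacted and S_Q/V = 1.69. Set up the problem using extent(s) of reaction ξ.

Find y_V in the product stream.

Conversion of U: U consumed = 0.597 × 106 = 63.28 mol = 1ξ₁ + 1ξ₂.
Selectivity: 1ξ₁ / (1ξ₂) = 1.69 → ξ₁ = 1.69 ξ₂.
Substitute: (1·1.69 + 1) ξ₂ = 63.28 → ξ₂ = 23.52 mol, ξ₁ = 39.76 mol.
Outlet amounts (n = n₀ + Σ ν·ξ):
  U: 106 − 1(39.76) − 1(23.52) = 42.72
  Q: 0 + 1(39.76) = 39.76
  V: 0 + 1(23.52) = 23.52
Total out = 106 mol; y_V = 23.52 / 106 = 0.2219.

0.222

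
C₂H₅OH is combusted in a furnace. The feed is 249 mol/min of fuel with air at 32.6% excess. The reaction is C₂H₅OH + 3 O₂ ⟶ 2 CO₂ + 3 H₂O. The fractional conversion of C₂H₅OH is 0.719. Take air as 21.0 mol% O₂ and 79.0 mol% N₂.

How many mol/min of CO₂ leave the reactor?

358 mol/min

Stoichiometric O₂ = 3 × 249 = 747 mol/min; O₂ fed = 747 × 1.326 = 990.5 mol/min.
N₂ fed = 990.5 × 79/21 = 3726 mol/min.
Fuel reacted = 0.719 × 249 → ξ = 179 mol/min.
Outlet (n = n₀ + ν ξ):
  C₂H₅OH: 249 − 1(179) = 69.97
  O₂: 990.5 − 3(179) = 453.4
  N₂: 3726 (inert)
  CO₂: 0 + 2(179) = 358.1
  H₂O: 0 + 3(179) = 537.1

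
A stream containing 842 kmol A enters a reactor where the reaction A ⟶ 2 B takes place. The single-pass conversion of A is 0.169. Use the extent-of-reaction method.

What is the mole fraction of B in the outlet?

A reacted = 0.169 × 842 = 142.3 kmol; ν_A = −1, so ξ = 142.3/1 = 142.3 kmol.
Outlet amounts (n = n₀ + ν ξ):
  A: 842 − 1(142.3) = 699.7
  B: 0 + 2(142.3) = 284.6
Total out = 984.3 kmol; y_B = 284.6 / 984.3 = 0.2891.

0.289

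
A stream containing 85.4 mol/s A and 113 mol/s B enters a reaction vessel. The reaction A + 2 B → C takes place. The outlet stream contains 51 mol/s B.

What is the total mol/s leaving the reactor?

For B: n = n₀ − 2ξ → 51 = 113 − 2ξ, giving ξ = 31 mol/s.
Outlet amounts (n = n₀ + ν ξ):
  A: 85.4 − 1(31) = 54.4
  B: 113 − 2(31) = 51
  C: 0 + 1(31) = 31
Total out = 54.4 + 51 + 31 = 136.4 mol/s.

136 mol/s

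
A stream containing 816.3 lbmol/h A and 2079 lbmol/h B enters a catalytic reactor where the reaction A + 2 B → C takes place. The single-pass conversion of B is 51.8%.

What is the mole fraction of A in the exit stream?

0.153

B reacted = 0.518 × 2079 = 1077 lbmol/h; ν_B = −2, so ξ = 1077/2 = 538.5 lbmol/h.
Outlet amounts (n = n₀ + ν ξ):
  A: 816.3 − 1(538.5) = 277.8
  B: 2079 − 2(538.5) = 1002
  C: 0 + 1(538.5) = 538.5
Total out = 1818 lbmol/h; y_A = 277.8 / 1818 = 0.1528.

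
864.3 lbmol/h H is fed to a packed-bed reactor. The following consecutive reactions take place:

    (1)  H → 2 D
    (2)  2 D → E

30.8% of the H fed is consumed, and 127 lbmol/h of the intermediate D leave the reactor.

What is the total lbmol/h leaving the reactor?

928 lbmol/h

Conversion of H: H consumed = 1ξ₁ = 0.308 × 864.3 → ξ₁ = 266.2 lbmol/h.
D balance: n_D = 0 + 2ξ₁ − 2ξ₂ = 127 → ξ₂ = (2·266.2 − 127)/2 = 202.7 lbmol/h.
Outlet amounts (n = n₀ + Σ ν·ξ):
  H: 864.3 − 1(266.2) = 598.1
  D: 0 + 2(266.2) − 2(202.7) = 127
  E: 0 + 1(202.7) = 202.7
Total out = 598.1 + 127 + 202.7 = 927.8 lbmol/h.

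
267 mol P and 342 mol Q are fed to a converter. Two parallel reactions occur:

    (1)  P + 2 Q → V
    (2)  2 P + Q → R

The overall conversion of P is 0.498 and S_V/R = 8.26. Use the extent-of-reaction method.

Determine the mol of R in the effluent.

13 mol

Conversion of P: P consumed = 0.498 × 267 = 133 mol = 1ξ₁ + 2ξ₂.
Selectivity: 1ξ₁ / (1ξ₂) = 8.26 → ξ₁ = 8.26 ξ₂.
Substitute: (1·8.26 + 2) ξ₂ = 133 → ξ₂ = 12.96 mol, ξ₁ = 107 mol.
Outlet amounts (n = n₀ + Σ ν·ξ):
  P: 267 − 1(107) − 2(12.96) = 134
  Q: 342 − 2(107) − 1(12.96) = 114.9
  V: 0 + 1(107) = 107
  R: 0 + 1(12.96) = 12.96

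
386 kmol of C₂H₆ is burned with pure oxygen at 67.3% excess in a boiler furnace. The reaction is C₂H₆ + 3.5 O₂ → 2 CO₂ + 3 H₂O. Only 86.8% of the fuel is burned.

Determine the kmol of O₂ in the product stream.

1090 kmol

Stoichiometric O₂ = 3.5 × 386 = 1351 kmol; O₂ fed = 1351 × 1.673 = 2260 kmol.
Fuel reacted = 0.868 × 386 → ξ = 335 kmol.
Outlet (n = n₀ + ν ξ):
  C₂H₆: 386 − 1(335) = 50.95
  O₂: 2260 − 3.5(335) = 1088
  CO₂: 0 + 2(335) = 670.1
  H₂O: 0 + 3(335) = 1005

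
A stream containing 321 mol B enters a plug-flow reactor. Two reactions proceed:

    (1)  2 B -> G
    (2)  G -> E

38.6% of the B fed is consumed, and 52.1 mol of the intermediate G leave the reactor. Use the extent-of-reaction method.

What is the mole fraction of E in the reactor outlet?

Conversion of B: B consumed = 2ξ₁ = 0.386 × 321 → ξ₁ = 61.95 mol.
G balance: n_G = 0 + 1ξ₁ − 1ξ₂ = 52.1 → ξ₂ = (1·61.95 − 52.1)/1 = 9.853 mol.
Outlet amounts (n = n₀ + Σ ν·ξ):
  B: 321 − 2(61.95) = 197.1
  G: 0 + 1(61.95) − 1(9.853) = 52.1
  E: 0 + 1(9.853) = 9.853
Total out = 259 mol; y_E = 9.853 / 259 = 0.03804.

0.038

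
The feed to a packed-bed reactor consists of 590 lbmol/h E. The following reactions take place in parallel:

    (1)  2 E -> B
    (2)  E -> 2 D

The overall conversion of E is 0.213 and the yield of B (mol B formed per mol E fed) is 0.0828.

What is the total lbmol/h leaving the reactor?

569 lbmol/h

Yield of B: 1ξ₁ / 590 = 0.0828 → ξ₁ = 48.85 lbmol/h.
Conversion of E: 2ξ₁ + 1ξ₂ = 0.213 × 590 = 125.7 → ξ₂ = 27.97 lbmol/h.
Outlet amounts (n = n₀ + Σ ν·ξ):
  E: 590 − 2(48.85) − 1(27.97) = 464.3
  B: 0 + 1(48.85) = 48.85
  D: 0 + 2(27.97) = 55.93
Total out = 464.3 + 48.85 + 55.93 = 569.1 lbmol/h.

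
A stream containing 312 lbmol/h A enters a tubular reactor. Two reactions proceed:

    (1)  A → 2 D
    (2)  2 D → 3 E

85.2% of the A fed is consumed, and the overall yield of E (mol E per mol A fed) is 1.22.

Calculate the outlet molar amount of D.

Conversion of A: A consumed = 1ξ₁ = 0.852 × 312 → ξ₁ = 265.8 lbmol/h.
Yield of E: 3ξ₂ / 312 = 1.22 → ξ₂ = 126.9 lbmol/h.
Outlet amounts (n = n₀ + Σ ν·ξ):
  A: 312 − 1(265.8) = 46.18
  D: 0 + 2(265.8) − 2(126.9) = 277.9
  E: 0 + 3(126.9) = 380.6

278 lbmol/h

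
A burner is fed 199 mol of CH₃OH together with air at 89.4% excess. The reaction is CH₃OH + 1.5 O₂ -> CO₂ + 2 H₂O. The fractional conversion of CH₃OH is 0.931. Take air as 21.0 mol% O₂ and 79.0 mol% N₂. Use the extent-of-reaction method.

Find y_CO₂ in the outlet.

0.0621

Stoichiometric O₂ = 1.5 × 199 = 298.5 mol; O₂ fed = 298.5 × 1.894 = 565.4 mol.
N₂ fed = 565.4 × 79/21 = 2127 mol.
Fuel reacted = 0.931 × 199 → ξ = 185.3 mol.
Outlet (n = n₀ + ν ξ):
  CH₃OH: 199 − 1(185.3) = 13.73
  O₂: 565.4 − 1.5(185.3) = 287.5
  N₂: 2127 (inert)
  CO₂: 0 + 1(185.3) = 185.3
  H₂O: 0 + 2(185.3) = 370.5
Total out = 2984 mol; y_CO₂ = 185.3 / 2984 = 0.06209.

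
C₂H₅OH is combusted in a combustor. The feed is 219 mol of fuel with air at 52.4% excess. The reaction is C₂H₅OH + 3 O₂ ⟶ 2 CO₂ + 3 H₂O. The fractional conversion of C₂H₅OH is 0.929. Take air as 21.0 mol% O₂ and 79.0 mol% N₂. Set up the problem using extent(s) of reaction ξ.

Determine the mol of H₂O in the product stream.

Stoichiometric O₂ = 3 × 219 = 657 mol; O₂ fed = 657 × 1.524 = 1001 mol.
N₂ fed = 1001 × 79/21 = 3767 mol.
Fuel reacted = 0.929 × 219 → ξ = 203.5 mol.
Outlet (n = n₀ + ν ξ):
  C₂H₅OH: 219 − 1(203.5) = 15.55
  O₂: 1001 − 3(203.5) = 390.9
  N₂: 3767 (inert)
  CO₂: 0 + 2(203.5) = 406.9
  H₂O: 0 + 3(203.5) = 610.4

610 mol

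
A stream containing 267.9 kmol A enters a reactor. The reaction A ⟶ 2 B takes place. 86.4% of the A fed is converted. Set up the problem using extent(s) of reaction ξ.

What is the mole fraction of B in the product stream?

0.927

A reacted = 0.864 × 267.9 = 231.5 kmol; ν_A = −1, so ξ = 231.5/1 = 231.5 kmol.
Outlet amounts (n = n₀ + ν ξ):
  A: 267.9 − 1(231.5) = 36.43
  B: 0 + 2(231.5) = 462.9
Total out = 499.4 kmol; y_B = 462.9 / 499.4 = 0.927.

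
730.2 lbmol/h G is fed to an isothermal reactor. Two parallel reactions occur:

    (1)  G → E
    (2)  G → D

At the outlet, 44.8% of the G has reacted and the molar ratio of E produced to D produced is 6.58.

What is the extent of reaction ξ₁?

ξ₁ = 284 lbmol/h

Conversion of G: G consumed = 0.448 × 730.2 = 327.1 lbmol/h = 1ξ₁ + 1ξ₂.
Selectivity: 1ξ₁ / (1ξ₂) = 6.58 → ξ₁ = 6.58 ξ₂.
Substitute: (1·6.58 + 1) ξ₂ = 327.1 → ξ₂ = 43.16 lbmol/h, ξ₁ = 284 lbmol/h.
Outlet amounts (n = n₀ + Σ ν·ξ):
  G: 730.2 − 1(284) − 1(43.16) = 403.1
  E: 0 + 1(284) = 284
  D: 0 + 1(43.16) = 43.16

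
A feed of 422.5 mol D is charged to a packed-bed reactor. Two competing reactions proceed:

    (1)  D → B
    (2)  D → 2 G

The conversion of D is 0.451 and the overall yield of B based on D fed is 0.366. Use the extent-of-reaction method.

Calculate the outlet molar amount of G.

71.8 mol

Yield of B: 1ξ₁ / 422.5 = 0.366 → ξ₁ = 154.6 mol.
Conversion of D: 1ξ₁ + 1ξ₂ = 0.451 × 422.5 = 190.5 → ξ₂ = 35.91 mol.
Outlet amounts (n = n₀ + Σ ν·ξ):
  D: 422.5 − 1(154.6) − 1(35.91) = 232
  B: 0 + 1(154.6) = 154.6
  G: 0 + 2(35.91) = 71.83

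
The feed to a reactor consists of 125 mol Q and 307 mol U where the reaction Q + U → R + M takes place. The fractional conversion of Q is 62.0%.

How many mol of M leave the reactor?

77.5 mol

Q reacted = 0.62 × 125 = 77.5 mol; ν_Q = −1, so ξ = 77.5/1 = 77.5 mol.
Outlet amounts (n = n₀ + ν ξ):
  Q: 125 − 1(77.5) = 47.5
  U: 307 − 1(77.5) = 229.5
  R: 0 + 1(77.5) = 77.5
  M: 0 + 1(77.5) = 77.5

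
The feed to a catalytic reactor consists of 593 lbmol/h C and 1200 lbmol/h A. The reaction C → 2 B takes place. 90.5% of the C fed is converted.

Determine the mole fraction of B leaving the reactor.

0.461

C reacted = 0.905 × 593 = 536.7 lbmol/h; ν_C = −1, so ξ = 536.7/1 = 536.7 lbmol/h.
Outlet amounts (n = n₀ + ν ξ):
  C: 593 − 1(536.7) = 56.34
  B: 0 + 2(536.7) = 1073
  A: 1200 (inert)
Total out = 2330 lbmol/h; y_B = 1073 / 2330 = 0.4607.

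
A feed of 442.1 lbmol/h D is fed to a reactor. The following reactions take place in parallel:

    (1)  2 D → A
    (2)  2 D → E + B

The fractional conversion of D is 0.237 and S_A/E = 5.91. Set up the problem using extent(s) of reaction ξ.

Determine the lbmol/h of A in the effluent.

44.8 lbmol/h

Conversion of D: D consumed = 0.237 × 442.1 = 104.8 lbmol/h = 2ξ₁ + 2ξ₂.
Selectivity: 1ξ₁ / (1ξ₂) = 5.91 → ξ₁ = 5.91 ξ₂.
Substitute: (2·5.91 + 2) ξ₂ = 104.8 → ξ₂ = 7.582 lbmol/h, ξ₁ = 44.81 lbmol/h.
Outlet amounts (n = n₀ + Σ ν·ξ):
  D: 442.1 − 2(44.81) − 2(7.582) = 337.3
  A: 0 + 1(44.81) = 44.81
  E: 0 + 1(7.582) = 7.582
  B: 0 + 1(7.582) = 7.582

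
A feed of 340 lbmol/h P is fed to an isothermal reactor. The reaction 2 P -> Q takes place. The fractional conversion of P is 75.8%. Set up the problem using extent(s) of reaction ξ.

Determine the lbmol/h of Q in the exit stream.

129 lbmol/h

P reacted = 0.758 × 340 = 257.7 lbmol/h; ν_P = −2, so ξ = 257.7/2 = 128.9 lbmol/h.
Outlet amounts (n = n₀ + ν ξ):
  P: 340 − 2(128.9) = 82.28
  Q: 0 + 1(128.9) = 128.9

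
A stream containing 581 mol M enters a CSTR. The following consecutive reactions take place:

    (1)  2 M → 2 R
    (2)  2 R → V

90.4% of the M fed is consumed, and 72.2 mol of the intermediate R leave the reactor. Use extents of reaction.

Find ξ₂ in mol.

ξ₂ = 227 mol

Conversion of M: M consumed = 2ξ₁ = 0.904 × 581 → ξ₁ = 262.6 mol.
R balance: n_R = 0 + 2ξ₁ − 2ξ₂ = 72.2 → ξ₂ = (2·262.6 − 72.2)/2 = 226.5 mol.
Outlet amounts (n = n₀ + Σ ν·ξ):
  M: 581 − 2(262.6) = 55.78
  R: 0 + 2(262.6) − 2(226.5) = 72.2
  V: 0 + 1(226.5) = 226.5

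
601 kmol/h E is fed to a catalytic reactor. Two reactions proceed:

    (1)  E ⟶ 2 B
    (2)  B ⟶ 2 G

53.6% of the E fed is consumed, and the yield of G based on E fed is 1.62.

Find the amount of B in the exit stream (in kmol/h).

157 kmol/h

Conversion of E: E consumed = 1ξ₁ = 0.536 × 601 → ξ₁ = 322.1 kmol/h.
Yield of G: 2ξ₂ / 601 = 1.62 → ξ₂ = 486.8 kmol/h.
Outlet amounts (n = n₀ + Σ ν·ξ):
  E: 601 − 1(322.1) = 278.9
  B: 0 + 2(322.1) − 1(486.8) = 157.5
  G: 0 + 2(486.8) = 973.6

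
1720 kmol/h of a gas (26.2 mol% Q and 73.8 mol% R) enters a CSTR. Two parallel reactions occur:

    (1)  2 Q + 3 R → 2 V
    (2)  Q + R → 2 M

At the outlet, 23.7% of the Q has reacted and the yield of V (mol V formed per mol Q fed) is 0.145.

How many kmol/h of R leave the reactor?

1130 kmol/h

Yield of V: 2ξ₁ / 450.6 = 0.145 → ξ₁ = 32.67 kmol/h.
Conversion of Q: 2ξ₁ + 1ξ₂ = 0.237 × 450.6 = 106.8 → ξ₂ = 41.46 kmol/h.
Outlet amounts (n = n₀ + Σ ν·ξ):
  Q: 450.6 − 2(32.67) − 1(41.46) = 343.8
  R: 1269 − 3(32.67) − 1(41.46) = 1130
  V: 0 + 2(32.67) = 65.34
  M: 0 + 2(41.46) = 82.92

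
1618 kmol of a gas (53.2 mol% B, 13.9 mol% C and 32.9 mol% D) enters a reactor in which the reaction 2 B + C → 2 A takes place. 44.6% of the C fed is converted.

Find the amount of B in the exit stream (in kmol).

660 kmol

C reacted = 0.446 × 224.9 = 100.3 kmol; ν_C = −1, so ξ = 100.3/1 = 100.3 kmol.
Outlet amounts (n = n₀ + ν ξ):
  B: 860.8 − 2(100.3) = 660.2
  C: 224.9 − 1(100.3) = 124.6
  A: 0 + 2(100.3) = 200.6
  D: 532.3 (inert)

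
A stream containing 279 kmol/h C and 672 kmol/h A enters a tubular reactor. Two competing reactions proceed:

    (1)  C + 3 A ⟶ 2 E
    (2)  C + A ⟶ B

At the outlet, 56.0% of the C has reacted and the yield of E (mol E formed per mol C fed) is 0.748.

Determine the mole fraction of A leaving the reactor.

0.445

Yield of E: 2ξ₁ / 279 = 0.748 → ξ₁ = 104.3 kmol/h.
Conversion of C: 1ξ₁ + 1ξ₂ = 0.56 × 279 = 156.2 → ξ₂ = 51.89 kmol/h.
Outlet amounts (n = n₀ + Σ ν·ξ):
  C: 279 − 1(104.3) − 1(51.89) = 122.8
  A: 672 − 3(104.3) − 1(51.89) = 307.1
  E: 0 + 2(104.3) = 208.7
  B: 0 + 1(51.89) = 51.89
Total out = 690.4 kmol/h; y_A = 307.1 / 690.4 = 0.4448.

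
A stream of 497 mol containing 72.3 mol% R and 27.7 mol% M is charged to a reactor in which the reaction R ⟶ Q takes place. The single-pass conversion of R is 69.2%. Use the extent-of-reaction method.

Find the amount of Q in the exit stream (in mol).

R reacted = 0.692 × 359.3 = 248.7 mol; ν_R = −1, so ξ = 248.7/1 = 248.7 mol.
Outlet amounts (n = n₀ + ν ξ):
  R: 359.3 − 1(248.7) = 110.7
  Q: 0 + 1(248.7) = 248.7
  M: 137.7 (inert)

249 mol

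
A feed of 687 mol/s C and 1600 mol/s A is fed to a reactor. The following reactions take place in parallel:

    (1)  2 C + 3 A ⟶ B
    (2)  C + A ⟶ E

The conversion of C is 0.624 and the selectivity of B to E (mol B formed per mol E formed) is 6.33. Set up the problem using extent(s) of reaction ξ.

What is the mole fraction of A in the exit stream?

Conversion of C: C consumed = 0.624 × 687 = 428.7 mol/s = 2ξ₁ + 1ξ₂.
Selectivity: 1ξ₁ / (1ξ₂) = 6.33 → ξ₁ = 6.33 ξ₂.
Substitute: (2·6.33 + 1) ξ₂ = 428.7 → ξ₂ = 31.38 mol/s, ξ₁ = 198.7 mol/s.
Outlet amounts (n = n₀ + Σ ν·ξ):
  C: 687 − 2(198.7) − 1(31.38) = 258.3
  A: 1600 − 3(198.7) − 1(31.38) = 972.7
  B: 0 + 1(198.7) = 198.7
  E: 0 + 1(31.38) = 31.38
Total out = 1461 mol/s; y_A = 972.7 / 1461 = 0.6657.

0.666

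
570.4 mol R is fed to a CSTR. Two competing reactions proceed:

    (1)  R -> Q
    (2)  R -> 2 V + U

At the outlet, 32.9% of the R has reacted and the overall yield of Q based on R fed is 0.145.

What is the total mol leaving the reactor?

780 mol

Yield of Q: 1ξ₁ / 570.4 = 0.145 → ξ₁ = 82.71 mol.
Conversion of R: 1ξ₁ + 1ξ₂ = 0.329 × 570.4 = 187.7 → ξ₂ = 105 mol.
Outlet amounts (n = n₀ + Σ ν·ξ):
  R: 570.4 − 1(82.71) − 1(105) = 382.7
  Q: 0 + 1(82.71) = 82.71
  V: 0 + 2(105) = 209.9
  U: 0 + 1(105) = 105
Total out = 382.7 + 82.71 + 209.9 + 105 = 780.3 mol.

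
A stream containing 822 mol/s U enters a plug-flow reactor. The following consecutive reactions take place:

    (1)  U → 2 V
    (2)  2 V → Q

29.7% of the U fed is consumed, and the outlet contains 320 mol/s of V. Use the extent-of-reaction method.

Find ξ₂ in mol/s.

ξ₂ = 84.1 mol/s

Conversion of U: U consumed = 1ξ₁ = 0.297 × 822 → ξ₁ = 244.1 mol/s.
V balance: n_V = 0 + 2ξ₁ − 2ξ₂ = 320 → ξ₂ = (2·244.1 − 320)/2 = 84.13 mol/s.
Outlet amounts (n = n₀ + Σ ν·ξ):
  U: 822 − 1(244.1) = 577.9
  V: 0 + 2(244.1) − 2(84.13) = 320
  Q: 0 + 1(84.13) = 84.13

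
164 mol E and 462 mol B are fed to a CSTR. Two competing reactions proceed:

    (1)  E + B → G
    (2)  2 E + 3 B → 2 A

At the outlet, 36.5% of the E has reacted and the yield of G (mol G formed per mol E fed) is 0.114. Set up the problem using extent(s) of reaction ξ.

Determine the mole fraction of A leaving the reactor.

Yield of G: 1ξ₁ / 164 = 0.114 → ξ₁ = 18.7 mol.
Conversion of E: 1ξ₁ + 2ξ₂ = 0.365 × 164 = 59.86 → ξ₂ = 20.58 mol.
Outlet amounts (n = n₀ + Σ ν·ξ):
  E: 164 − 1(18.7) − 2(20.58) = 104.1
  B: 462 − 1(18.7) − 3(20.58) = 381.6
  G: 0 + 1(18.7) = 18.7
  A: 0 + 2(20.58) = 41.16
Total out = 545.6 mol; y_A = 41.16 / 545.6 = 0.07545.

0.0755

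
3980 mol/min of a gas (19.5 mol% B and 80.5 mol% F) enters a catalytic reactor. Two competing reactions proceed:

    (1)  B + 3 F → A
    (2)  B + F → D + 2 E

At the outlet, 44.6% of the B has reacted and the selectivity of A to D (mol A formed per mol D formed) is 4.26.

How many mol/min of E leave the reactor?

Conversion of B: B consumed = 0.446 × 776.1 = 346.1 mol/min = 1ξ₁ + 1ξ₂.
Selectivity: 1ξ₁ / (1ξ₂) = 4.26 → ξ₁ = 4.26 ξ₂.
Substitute: (1·4.26 + 1) ξ₂ = 346.1 → ξ₂ = 65.81 mol/min, ξ₁ = 280.3 mol/min.
Outlet amounts (n = n₀ + Σ ν·ξ):
  B: 776.1 − 1(280.3) − 1(65.81) = 430
  F: 3204 − 3(280.3) − 1(65.81) = 2297
  A: 0 + 1(280.3) = 280.3
  D: 0 + 1(65.81) = 65.81
  E: 0 + 2(65.81) = 131.6

132 mol/min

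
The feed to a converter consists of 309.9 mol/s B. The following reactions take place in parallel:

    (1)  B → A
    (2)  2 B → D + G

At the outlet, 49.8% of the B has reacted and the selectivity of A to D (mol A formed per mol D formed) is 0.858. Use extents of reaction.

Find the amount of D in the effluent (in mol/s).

54 mol/s

Conversion of B: B consumed = 0.498 × 309.9 = 154.3 mol/s = 1ξ₁ + 2ξ₂.
Selectivity: 1ξ₁ / (1ξ₂) = 0.858 → ξ₁ = 0.858 ξ₂.
Substitute: (1·0.858 + 2) ξ₂ = 154.3 → ξ₂ = 54 mol/s, ξ₁ = 46.33 mol/s.
Outlet amounts (n = n₀ + Σ ν·ξ):
  B: 309.9 − 1(46.33) − 2(54) = 155.6
  A: 0 + 1(46.33) = 46.33
  D: 0 + 1(54) = 54
  G: 0 + 1(54) = 54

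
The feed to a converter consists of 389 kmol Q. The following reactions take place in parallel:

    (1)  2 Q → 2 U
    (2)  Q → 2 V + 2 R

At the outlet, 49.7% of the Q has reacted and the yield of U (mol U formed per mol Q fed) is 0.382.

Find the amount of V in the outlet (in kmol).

89.5 kmol

Yield of U: 2ξ₁ / 389 = 0.382 → ξ₁ = 74.3 kmol.
Conversion of Q: 2ξ₁ + 1ξ₂ = 0.497 × 389 = 193.3 → ξ₂ = 44.73 kmol.
Outlet amounts (n = n₀ + Σ ν·ξ):
  Q: 389 − 2(74.3) − 1(44.73) = 195.7
  U: 0 + 2(74.3) = 148.6
  V: 0 + 2(44.73) = 89.47
  R: 0 + 2(44.73) = 89.47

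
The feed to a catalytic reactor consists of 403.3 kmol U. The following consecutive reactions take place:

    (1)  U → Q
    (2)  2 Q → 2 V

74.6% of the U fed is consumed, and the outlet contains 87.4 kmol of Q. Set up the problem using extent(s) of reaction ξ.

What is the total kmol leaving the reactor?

Conversion of U: U consumed = 1ξ₁ = 0.746 × 403.3 → ξ₁ = 300.9 kmol.
Q balance: n_Q = 0 + 1ξ₁ − 2ξ₂ = 87.4 → ξ₂ = (1·300.9 − 87.4)/2 = 106.7 kmol.
Outlet amounts (n = n₀ + Σ ν·ξ):
  U: 403.3 − 1(300.9) = 102.4
  Q: 0 + 1(300.9) − 2(106.7) = 87.4
  V: 0 + 2(106.7) = 213.5
Total out = 102.4 + 87.4 + 213.5 = 403.3 kmol.

403 kmol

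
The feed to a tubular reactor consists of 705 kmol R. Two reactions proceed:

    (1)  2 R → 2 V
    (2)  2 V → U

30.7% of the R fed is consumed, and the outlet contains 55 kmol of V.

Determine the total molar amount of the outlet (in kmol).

624 kmol

Conversion of R: R consumed = 2ξ₁ = 0.307 × 705 → ξ₁ = 108.2 kmol.
V balance: n_V = 0 + 2ξ₁ − 2ξ₂ = 55 → ξ₂ = (2·108.2 − 55)/2 = 80.72 kmol.
Outlet amounts (n = n₀ + Σ ν·ξ):
  R: 705 − 2(108.2) = 488.6
  V: 0 + 2(108.2) − 2(80.72) = 55
  U: 0 + 1(80.72) = 80.72
Total out = 488.6 + 55 + 80.72 = 624.3 kmol.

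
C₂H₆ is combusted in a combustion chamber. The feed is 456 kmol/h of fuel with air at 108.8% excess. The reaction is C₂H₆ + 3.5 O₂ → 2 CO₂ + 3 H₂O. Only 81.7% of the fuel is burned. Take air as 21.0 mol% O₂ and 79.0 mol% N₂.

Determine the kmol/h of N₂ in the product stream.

Stoichiometric O₂ = 3.5 × 456 = 1596 kmol/h; O₂ fed = 1596 × 2.088 = 3332 kmol/h.
N₂ fed = 3332 × 79/21 = 12540 kmol/h.
Fuel reacted = 0.817 × 456 → ξ = 372.6 kmol/h.
Outlet (n = n₀ + ν ξ):
  C₂H₆: 456 − 1(372.6) = 83.45
  O₂: 3332 − 3.5(372.6) = 2029
  N₂: 12540 (inert)
  CO₂: 0 + 2(372.6) = 745.1
  H₂O: 0 + 3(372.6) = 1118

12500 kmol/h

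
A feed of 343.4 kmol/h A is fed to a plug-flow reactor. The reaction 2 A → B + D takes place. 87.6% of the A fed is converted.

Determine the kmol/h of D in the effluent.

A reacted = 0.876 × 343.4 = 300.8 kmol/h; ν_A = −2, so ξ = 300.8/2 = 150.4 kmol/h.
Outlet amounts (n = n₀ + ν ξ):
  A: 343.4 − 2(150.4) = 42.58
  B: 0 + 1(150.4) = 150.4
  D: 0 + 1(150.4) = 150.4

150 kmol/h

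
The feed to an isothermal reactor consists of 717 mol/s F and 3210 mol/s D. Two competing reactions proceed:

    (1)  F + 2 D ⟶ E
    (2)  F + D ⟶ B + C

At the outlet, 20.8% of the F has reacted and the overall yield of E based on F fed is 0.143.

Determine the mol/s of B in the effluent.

Yield of E: 1ξ₁ / 717 = 0.143 → ξ₁ = 102.5 mol/s.
Conversion of F: 1ξ₁ + 1ξ₂ = 0.208 × 717 = 149.1 → ξ₂ = 46.61 mol/s.
Outlet amounts (n = n₀ + Σ ν·ξ):
  F: 717 − 1(102.5) − 1(46.61) = 567.9
  D: 3210 − 2(102.5) − 1(46.61) = 2958
  E: 0 + 1(102.5) = 102.5
  B: 0 + 1(46.61) = 46.61
  C: 0 + 1(46.61) = 46.61

46.6 mol/s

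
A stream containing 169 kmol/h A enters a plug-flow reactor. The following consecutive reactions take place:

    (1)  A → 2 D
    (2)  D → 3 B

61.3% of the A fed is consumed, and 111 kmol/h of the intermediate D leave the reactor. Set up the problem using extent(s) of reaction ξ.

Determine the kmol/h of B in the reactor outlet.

Conversion of A: A consumed = 1ξ₁ = 0.613 × 169 → ξ₁ = 103.6 kmol/h.
D balance: n_D = 0 + 2ξ₁ − 1ξ₂ = 111 → ξ₂ = (2·103.6 − 111)/1 = 96.19 kmol/h.
Outlet amounts (n = n₀ + Σ ν·ξ):
  A: 169 − 1(103.6) = 65.4
  D: 0 + 2(103.6) − 1(96.19) = 111
  B: 0 + 3(96.19) = 288.6

289 kmol/h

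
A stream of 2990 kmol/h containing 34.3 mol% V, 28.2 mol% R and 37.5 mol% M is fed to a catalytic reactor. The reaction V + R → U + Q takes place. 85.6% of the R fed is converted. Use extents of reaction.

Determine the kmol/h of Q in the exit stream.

R reacted = 0.856 × 843.2 = 721.8 kmol/h; ν_R = −1, so ξ = 721.8/1 = 721.8 kmol/h.
Outlet amounts (n = n₀ + ν ξ):
  V: 1026 − 1(721.8) = 303.8
  R: 843.2 − 1(721.8) = 121.4
  U: 0 + 1(721.8) = 721.8
  Q: 0 + 1(721.8) = 721.8
  M: 1121 (inert)

722 kmol/h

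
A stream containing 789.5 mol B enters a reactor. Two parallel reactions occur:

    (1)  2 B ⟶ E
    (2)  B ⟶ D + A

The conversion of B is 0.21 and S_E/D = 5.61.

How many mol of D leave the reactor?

Conversion of B: B consumed = 0.21 × 789.5 = 165.8 mol = 2ξ₁ + 1ξ₂.
Selectivity: 1ξ₁ / (1ξ₂) = 5.61 → ξ₁ = 5.61 ξ₂.
Substitute: (2·5.61 + 1) ξ₂ = 165.8 → ξ₂ = 13.57 mol, ξ₁ = 76.11 mol.
Outlet amounts (n = n₀ + Σ ν·ξ):
  B: 789.5 − 2(76.11) − 1(13.57) = 623.7
  E: 0 + 1(76.11) = 76.11
  D: 0 + 1(13.57) = 13.57
  A: 0 + 1(13.57) = 13.57

13.6 mol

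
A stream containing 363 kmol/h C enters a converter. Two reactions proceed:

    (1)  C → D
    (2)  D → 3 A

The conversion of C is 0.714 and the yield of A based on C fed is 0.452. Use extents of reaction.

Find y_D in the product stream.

Conversion of C: C consumed = 1ξ₁ = 0.714 × 363 → ξ₁ = 259.2 kmol/h.
Yield of A: 3ξ₂ / 363 = 0.452 → ξ₂ = 54.69 kmol/h.
Outlet amounts (n = n₀ + Σ ν·ξ):
  C: 363 − 1(259.2) = 103.8
  D: 0 + 1(259.2) − 1(54.69) = 204.5
  A: 0 + 3(54.69) = 164.1
Total out = 472.4 kmol/h; y_D = 204.5 / 472.4 = 0.4329.

0.433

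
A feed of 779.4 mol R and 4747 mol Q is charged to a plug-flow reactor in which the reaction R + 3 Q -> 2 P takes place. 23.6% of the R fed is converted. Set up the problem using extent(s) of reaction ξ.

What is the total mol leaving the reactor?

5160 mol

R reacted = 0.236 × 779.4 = 183.9 mol; ν_R = −1, so ξ = 183.9/1 = 183.9 mol.
Outlet amounts (n = n₀ + ν ξ):
  R: 779.4 − 1(183.9) = 595.5
  Q: 4747 − 3(183.9) = 4195
  P: 0 + 2(183.9) = 367.9
Total out = 595.5 + 4195 + 367.9 = 5159 mol.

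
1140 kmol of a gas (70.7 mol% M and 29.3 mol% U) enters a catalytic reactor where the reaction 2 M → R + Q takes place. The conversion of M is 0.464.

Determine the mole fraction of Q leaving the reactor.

M reacted = 0.464 × 806 = 374 kmol; ν_M = −2, so ξ = 374/2 = 187 kmol.
Outlet amounts (n = n₀ + ν ξ):
  M: 806 − 2(187) = 432
  R: 0 + 1(187) = 187
  Q: 0 + 1(187) = 187
  U: 334 (inert)
Total out = 1140 kmol; y_Q = 187 / 1140 = 0.164.

0.164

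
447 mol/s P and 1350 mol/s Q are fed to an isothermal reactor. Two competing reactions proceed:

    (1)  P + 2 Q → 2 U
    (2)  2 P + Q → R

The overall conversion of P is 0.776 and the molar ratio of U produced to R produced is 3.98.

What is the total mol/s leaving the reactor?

1450 mol/s

Conversion of P: P consumed = 0.776 × 447 = 346.9 mol/s = 1ξ₁ + 2ξ₂.
Selectivity: 2ξ₁ / (1ξ₂) = 3.98 → ξ₁ = 1.99 ξ₂.
Substitute: (1·1.99 + 2) ξ₂ = 346.9 → ξ₂ = 86.94 mol/s, ξ₁ = 173 mol/s.
Outlet amounts (n = n₀ + Σ ν·ξ):
  P: 447 − 1(173) − 2(86.94) = 100.1
  Q: 1350 − 2(173) − 1(86.94) = 917.1
  U: 0 + 2(173) = 346
  R: 0 + 1(86.94) = 86.94
Total out = 100.1 + 917.1 + 346 + 86.94 = 1450 mol/s.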